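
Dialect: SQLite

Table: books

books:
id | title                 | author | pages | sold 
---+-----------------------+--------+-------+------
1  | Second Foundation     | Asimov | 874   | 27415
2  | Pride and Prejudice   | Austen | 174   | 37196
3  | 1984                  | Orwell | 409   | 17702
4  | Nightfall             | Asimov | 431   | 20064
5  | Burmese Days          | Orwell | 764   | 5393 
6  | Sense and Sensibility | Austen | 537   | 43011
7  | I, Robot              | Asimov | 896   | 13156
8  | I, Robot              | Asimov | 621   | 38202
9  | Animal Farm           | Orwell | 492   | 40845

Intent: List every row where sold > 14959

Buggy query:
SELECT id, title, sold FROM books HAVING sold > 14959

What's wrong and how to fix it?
Bug: HAVING filters the output of aggregation, but this query has no GROUP BY and no aggregate functions, so SQLite rejects it (HAVING clause on a non-aggregate query); the condition here is per row

Fix: Replace HAVING with WHERE since the condition applies to individual rows

Corrected query:
SELECT id, title, sold FROM books WHERE sold > 14959

Result:
id | title                 | sold 
---+-----------------------+------
1  | Second Foundation     | 27415
2  | Pride and Prejudice   | 37196
3  | 1984                  | 17702
4  | Nightfall             | 20064
6  | Sense and Sensibility | 43011
8  | I, Robot              | 38202
9  | Animal Farm           | 40845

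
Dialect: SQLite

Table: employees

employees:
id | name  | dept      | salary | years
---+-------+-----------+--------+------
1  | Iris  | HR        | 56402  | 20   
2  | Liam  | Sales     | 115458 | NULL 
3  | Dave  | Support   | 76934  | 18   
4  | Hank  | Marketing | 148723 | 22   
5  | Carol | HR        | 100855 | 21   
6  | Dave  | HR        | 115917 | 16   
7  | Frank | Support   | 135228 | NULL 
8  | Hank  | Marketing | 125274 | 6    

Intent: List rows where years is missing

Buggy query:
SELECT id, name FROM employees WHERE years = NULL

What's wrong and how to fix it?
Bug: Comparing to NULL with '=' never matches; NULL = NULL is unknown, not true

Fix: Replace '= NULL' with 'IS NULL'

Corrected query:
SELECT id, name FROM employees WHERE years IS NULL

Result:
id | name 
---+------
2  | Liam 
7  | Frank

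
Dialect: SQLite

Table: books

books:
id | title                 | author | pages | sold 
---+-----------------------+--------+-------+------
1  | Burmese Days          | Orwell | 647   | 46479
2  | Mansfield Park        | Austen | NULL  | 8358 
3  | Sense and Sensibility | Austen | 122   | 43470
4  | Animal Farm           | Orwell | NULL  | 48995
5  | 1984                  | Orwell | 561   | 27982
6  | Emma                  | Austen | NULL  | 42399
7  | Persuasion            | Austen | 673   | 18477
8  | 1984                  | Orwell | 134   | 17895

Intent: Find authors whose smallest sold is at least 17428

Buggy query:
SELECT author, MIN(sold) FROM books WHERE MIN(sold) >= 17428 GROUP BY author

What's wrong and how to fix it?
Bug: Aggregates like MIN are computed per group after WHERE runs

Fix: Replace WHERE with HAVING after the GROUP BY

Corrected query:
SELECT author, MIN(sold) FROM books GROUP BY author HAVING MIN(sold) >= 17428

Result:
author | MIN(sold)
-------+----------
Orwell | 17895    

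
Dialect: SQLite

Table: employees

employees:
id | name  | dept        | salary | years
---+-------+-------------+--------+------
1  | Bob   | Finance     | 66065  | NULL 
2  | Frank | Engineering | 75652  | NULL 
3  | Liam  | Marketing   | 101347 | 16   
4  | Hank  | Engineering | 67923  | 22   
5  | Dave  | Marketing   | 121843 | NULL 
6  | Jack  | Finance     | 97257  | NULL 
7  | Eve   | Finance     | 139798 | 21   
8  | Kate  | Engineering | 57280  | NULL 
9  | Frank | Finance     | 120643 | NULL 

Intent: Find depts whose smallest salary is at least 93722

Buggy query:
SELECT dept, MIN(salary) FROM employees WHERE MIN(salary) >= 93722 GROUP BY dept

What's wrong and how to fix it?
Bug: MIN() in WHERE is a misuse of aggregate

Fix: Use HAVING for the per-group MIN condition

Corrected query:
SELECT dept, MIN(salary) FROM employees GROUP BY dept HAVING MIN(salary) >= 93722

Result:
dept      | MIN(salary)
----------+------------
Marketing | 101347     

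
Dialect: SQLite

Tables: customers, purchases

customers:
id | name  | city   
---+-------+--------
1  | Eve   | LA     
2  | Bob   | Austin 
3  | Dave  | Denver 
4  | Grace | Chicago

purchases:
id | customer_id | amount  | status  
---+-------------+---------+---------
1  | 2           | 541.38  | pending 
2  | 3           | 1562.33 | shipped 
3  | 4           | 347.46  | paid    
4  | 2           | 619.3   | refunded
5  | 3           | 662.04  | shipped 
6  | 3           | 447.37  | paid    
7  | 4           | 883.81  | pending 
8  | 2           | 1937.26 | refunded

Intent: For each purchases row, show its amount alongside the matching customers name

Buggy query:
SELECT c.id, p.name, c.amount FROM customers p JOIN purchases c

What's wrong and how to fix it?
Bug: Missing join condition: each purchases row is matched to all customers rows instead of just its own

Fix: Specify the join condition linking the foreign key to the parent id

Corrected query:
SELECT c.id, p.name, c.amount FROM customers p JOIN purchases c ON c.customer_id = p.id

Result:
id | name  | amount 
---+-------+--------
1  | Bob   | 541.38 
2  | Dave  | 1562.33
3  | Grace | 347.46 
4  | Bob   | 619.3  
5  | Dave  | 662.04 
6  | Dave  | 447.37 
7  | Grace | 883.81 
8  | Bob   | 1937.26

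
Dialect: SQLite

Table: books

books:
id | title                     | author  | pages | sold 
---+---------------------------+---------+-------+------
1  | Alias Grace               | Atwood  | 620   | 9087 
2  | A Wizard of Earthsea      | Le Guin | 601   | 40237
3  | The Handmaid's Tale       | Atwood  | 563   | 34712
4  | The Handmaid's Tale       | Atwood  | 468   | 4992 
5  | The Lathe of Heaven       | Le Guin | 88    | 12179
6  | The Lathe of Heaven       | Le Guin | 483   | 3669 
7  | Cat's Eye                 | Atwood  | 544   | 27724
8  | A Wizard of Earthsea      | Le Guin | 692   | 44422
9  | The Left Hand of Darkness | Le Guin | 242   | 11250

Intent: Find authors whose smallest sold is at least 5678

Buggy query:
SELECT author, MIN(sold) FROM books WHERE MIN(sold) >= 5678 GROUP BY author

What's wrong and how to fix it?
Bug: MIN() in WHERE is a misuse of aggregate

Fix: Use HAVING for the per-group MIN condition

Corrected query:
SELECT author, MIN(sold) FROM books GROUP BY author HAVING MIN(sold) >= 5678

Result:
(no rows)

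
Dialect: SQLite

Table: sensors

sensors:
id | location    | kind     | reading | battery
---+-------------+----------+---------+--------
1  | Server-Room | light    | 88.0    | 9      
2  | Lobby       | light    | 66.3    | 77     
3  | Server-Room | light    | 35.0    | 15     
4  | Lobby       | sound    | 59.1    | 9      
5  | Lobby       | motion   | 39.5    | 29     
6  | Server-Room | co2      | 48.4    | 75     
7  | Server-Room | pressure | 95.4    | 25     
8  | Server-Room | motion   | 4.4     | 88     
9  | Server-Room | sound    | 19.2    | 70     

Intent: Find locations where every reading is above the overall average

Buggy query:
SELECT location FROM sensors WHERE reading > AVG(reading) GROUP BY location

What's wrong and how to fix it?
Bug: WHERE evaluates per row before aggregation, so AVG() is unavailable

Fix: Use a subquery for AVG and a HAVING MIN(...) filter so the condition holds for every row in the group

Corrected query:
SELECT location FROM sensors GROUP BY location HAVING MIN(reading) > (SELECT AVG(reading) FROM sensors)

Result:
(no rows)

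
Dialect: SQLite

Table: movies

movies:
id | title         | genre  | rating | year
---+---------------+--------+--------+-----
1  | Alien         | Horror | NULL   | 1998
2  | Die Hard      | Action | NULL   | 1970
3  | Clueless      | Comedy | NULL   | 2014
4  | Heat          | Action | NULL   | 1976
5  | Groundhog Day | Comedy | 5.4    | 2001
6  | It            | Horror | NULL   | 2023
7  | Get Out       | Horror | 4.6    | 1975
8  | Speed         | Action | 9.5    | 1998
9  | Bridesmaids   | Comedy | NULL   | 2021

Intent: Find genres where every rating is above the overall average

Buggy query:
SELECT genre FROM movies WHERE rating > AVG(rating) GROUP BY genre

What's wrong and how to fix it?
Bug: WHERE evaluates per row before aggregation, so AVG() is unavailable

Fix: Compute the overall average in a scalar subquery and compare each group's MIN against it in HAVING

Corrected query:
SELECT genre FROM movies GROUP BY genre HAVING MIN(rating) > (SELECT AVG(rating) FROM movies)

Result:
genre 
------
Action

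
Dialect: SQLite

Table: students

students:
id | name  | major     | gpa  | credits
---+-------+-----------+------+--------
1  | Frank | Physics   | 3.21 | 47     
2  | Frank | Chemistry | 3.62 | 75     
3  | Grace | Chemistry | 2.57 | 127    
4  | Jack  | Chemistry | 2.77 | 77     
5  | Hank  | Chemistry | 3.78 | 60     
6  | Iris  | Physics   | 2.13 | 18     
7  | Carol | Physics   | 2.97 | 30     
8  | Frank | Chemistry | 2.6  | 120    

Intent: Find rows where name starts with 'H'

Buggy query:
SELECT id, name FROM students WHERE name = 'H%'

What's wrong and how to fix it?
Bug: Wildcards only work with LIKE; '=' treats '%' as a literal character

Fix: Replace '=' with LIKE so 'H%' is treated as a pattern

Corrected query:
SELECT id, name FROM students WHERE name LIKE 'H%'

Result:
id | name
---+-----
5  | Hank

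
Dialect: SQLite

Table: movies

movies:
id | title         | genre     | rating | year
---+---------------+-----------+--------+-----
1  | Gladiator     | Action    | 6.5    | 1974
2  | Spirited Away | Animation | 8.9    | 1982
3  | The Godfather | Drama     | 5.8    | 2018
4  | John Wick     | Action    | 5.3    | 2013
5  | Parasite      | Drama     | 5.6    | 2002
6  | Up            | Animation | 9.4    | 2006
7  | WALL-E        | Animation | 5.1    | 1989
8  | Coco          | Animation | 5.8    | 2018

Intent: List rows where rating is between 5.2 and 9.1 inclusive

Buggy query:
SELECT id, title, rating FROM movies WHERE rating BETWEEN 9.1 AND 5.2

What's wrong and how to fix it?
Bug: The bounds are reversed; BETWEEN a AND b requires a <= b to match anything

Fix: Write BETWEEN 5.2 AND 9.1

Corrected query:
SELECT id, title, rating FROM movies WHERE rating BETWEEN 5.2 AND 9.1

Result:
id | title         | rating
---+---------------+-------
1  | Gladiator     | 6.5   
2  | Spirited Away | 8.9   
3  | The Godfather | 5.8   
4  | John Wick     | 5.3   
5  | Parasite      | 5.6   
8  | Coco          | 5.8   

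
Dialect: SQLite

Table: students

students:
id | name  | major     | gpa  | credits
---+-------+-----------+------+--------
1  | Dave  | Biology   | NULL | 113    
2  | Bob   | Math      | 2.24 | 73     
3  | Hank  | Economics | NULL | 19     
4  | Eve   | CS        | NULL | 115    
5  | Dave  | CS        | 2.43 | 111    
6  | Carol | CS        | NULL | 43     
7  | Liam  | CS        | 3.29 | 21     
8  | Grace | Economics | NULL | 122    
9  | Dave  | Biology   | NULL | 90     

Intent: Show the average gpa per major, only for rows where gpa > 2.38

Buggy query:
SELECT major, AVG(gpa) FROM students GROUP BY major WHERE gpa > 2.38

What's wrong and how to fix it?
Bug: WHERE cannot follow GROUP BY

Fix: Move the WHERE clause before GROUP BY

Corrected query:
SELECT major, AVG(gpa) FROM students WHERE gpa > 2.38 GROUP BY major

Result:
major | AVG(gpa)
------+---------
CS    | 2.86    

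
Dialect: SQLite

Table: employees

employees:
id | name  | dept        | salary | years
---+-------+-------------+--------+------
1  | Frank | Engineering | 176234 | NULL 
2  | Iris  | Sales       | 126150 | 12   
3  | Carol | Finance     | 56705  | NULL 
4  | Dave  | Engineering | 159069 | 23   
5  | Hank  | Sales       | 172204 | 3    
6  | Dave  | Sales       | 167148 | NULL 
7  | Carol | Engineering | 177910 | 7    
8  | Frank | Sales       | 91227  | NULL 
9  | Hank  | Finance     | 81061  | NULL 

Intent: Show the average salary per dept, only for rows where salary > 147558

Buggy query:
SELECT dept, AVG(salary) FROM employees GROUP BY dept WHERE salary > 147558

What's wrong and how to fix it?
Bug: Row-level WHERE must come before GROUP BY in the clause order

Fix: Place WHERE between FROM and GROUP BY

Corrected query:
SELECT dept, AVG(salary) FROM employees WHERE salary > 147558 GROUP BY dept

Result:
dept        | AVG(salary)
------------+------------
Engineering | 171071     
Sales       | 169676     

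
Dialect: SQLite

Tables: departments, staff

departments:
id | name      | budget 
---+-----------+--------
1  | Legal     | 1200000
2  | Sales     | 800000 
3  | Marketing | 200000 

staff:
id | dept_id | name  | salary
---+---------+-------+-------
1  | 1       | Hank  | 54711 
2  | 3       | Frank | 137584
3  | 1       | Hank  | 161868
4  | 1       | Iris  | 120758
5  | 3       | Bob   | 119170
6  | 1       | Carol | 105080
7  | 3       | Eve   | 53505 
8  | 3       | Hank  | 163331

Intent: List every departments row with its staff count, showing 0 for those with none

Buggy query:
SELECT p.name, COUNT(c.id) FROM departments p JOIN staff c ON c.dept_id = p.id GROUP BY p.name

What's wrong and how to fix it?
Bug: An inner join excludes parents with zero children

Fix: Use LEFT JOIN so parents without children still appear (COUNT(c.id) gives 0)

Corrected query:
SELECT p.name, COUNT(c.id) FROM departments p LEFT JOIN staff c ON c.dept_id = p.id GROUP BY p.name

Result:
name      | COUNT(c.id)
----------+------------
Legal     | 4          
Marketing | 4          
Sales     | 0          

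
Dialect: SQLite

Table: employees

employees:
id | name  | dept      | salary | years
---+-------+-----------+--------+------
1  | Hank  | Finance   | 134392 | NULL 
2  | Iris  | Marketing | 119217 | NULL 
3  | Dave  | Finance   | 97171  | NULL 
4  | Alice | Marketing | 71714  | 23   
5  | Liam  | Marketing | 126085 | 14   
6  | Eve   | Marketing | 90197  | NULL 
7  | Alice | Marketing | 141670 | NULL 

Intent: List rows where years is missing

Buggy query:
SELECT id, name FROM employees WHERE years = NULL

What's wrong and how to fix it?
Bug: Comparing to NULL with '=' never matches; NULL = NULL is unknown, not true

Fix: Use IS NULL to test for NULL

Corrected query:
SELECT id, name FROM employees WHERE years IS NULL

Result:
id | name 
---+------
1  | Hank 
2  | Iris 
3  | Dave 
6  | Eve  
7  | Alice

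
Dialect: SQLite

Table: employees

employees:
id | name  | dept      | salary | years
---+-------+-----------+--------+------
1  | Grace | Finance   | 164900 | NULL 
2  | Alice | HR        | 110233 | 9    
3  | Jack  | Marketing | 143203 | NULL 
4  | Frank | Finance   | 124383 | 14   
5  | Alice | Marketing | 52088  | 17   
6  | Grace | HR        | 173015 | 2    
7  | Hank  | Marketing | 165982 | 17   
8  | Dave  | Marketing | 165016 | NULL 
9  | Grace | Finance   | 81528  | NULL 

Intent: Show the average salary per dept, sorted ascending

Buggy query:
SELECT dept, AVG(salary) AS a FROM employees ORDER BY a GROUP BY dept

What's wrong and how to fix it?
Bug: GROUP BY must precede ORDER BY

Fix: Reorder: SELECT … FROM … GROUP BY … ORDER BY …

Corrected query:
SELECT dept, AVG(salary) AS a FROM employees GROUP BY dept ORDER BY a

Result:
dept      | a            
----------+--------------
Finance   | 123603.666667
Marketing | 131572.25    
HR        | 141624       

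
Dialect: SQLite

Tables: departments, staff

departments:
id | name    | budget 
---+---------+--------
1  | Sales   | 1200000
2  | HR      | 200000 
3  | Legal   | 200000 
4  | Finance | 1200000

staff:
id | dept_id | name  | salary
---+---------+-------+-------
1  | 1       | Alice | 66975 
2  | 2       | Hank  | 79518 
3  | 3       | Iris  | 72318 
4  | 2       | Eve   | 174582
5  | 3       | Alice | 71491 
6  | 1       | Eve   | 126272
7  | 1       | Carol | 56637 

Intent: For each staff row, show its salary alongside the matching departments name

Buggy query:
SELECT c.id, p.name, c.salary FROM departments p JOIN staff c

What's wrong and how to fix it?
Bug: Missing join condition: each staff row is matched to all departments rows instead of just its own

Fix: Add ON c.dept_id = p.id to the JOIN

Corrected query:
SELECT c.id, p.name, c.salary FROM departments p JOIN staff c ON c.dept_id = p.id

Result:
id | name  | salary
---+-------+-------
1  | Sales | 66975 
2  | HR    | 79518 
3  | Legal | 72318 
4  | HR    | 174582
5  | Legal | 71491 
6  | Sales | 126272
7  | Sales | 56637 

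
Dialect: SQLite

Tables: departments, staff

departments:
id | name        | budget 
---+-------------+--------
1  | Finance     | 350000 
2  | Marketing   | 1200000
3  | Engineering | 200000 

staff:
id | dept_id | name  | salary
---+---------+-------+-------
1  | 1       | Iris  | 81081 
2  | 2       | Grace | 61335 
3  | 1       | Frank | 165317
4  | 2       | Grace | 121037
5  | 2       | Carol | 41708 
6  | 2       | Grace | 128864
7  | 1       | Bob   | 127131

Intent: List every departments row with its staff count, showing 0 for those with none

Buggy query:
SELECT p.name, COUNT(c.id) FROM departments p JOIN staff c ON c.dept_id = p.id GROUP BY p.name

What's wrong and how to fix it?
Bug: INNER JOIN drops departments rows that have no matching staff rows

Fix: Use LEFT JOIN so parents without children still appear (COUNT(c.id) gives 0)

Corrected query:
SELECT p.name, COUNT(c.id) FROM departments p LEFT JOIN staff c ON c.dept_id = p.id GROUP BY p.name

Result:
name        | COUNT(c.id)
------------+------------
Engineering | 0          
Finance     | 3          
Marketing   | 4          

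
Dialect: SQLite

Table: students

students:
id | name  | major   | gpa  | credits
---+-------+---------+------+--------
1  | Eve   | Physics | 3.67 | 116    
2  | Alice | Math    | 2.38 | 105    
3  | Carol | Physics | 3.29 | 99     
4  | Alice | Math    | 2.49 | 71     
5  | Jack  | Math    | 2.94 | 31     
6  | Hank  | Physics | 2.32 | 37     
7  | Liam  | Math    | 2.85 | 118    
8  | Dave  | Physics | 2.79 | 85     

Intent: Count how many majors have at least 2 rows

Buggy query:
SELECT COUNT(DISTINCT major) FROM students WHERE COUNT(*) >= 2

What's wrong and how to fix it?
Bug: WHERE filters individual rows, not groups, so a group-level COUNT is invalid there

Fix: Group first with HAVING COUNT(*) >= 2, then COUNT the resulting groups

Corrected query:
SELECT COUNT(*) FROM (SELECT major FROM students GROUP BY major HAVING COUNT(*) >= 2)

Result:
COUNT(*)
--------
2       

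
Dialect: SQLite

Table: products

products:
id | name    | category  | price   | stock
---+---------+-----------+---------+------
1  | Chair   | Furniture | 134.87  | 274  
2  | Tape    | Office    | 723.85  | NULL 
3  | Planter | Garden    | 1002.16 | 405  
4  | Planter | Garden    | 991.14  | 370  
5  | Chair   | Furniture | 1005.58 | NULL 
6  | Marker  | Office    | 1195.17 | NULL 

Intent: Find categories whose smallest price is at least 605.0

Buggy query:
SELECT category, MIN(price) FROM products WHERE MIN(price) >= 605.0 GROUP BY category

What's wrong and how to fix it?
Bug: MIN() in WHERE is a misuse of aggregate

Fix: Use HAVING for the per-group MIN condition

Corrected query:
SELECT category, MIN(price) FROM products GROUP BY category HAVING MIN(price) >= 605.0

Result:
category | MIN(price)
---------+-----------
Garden   | 991.14    
Office   | 723.85    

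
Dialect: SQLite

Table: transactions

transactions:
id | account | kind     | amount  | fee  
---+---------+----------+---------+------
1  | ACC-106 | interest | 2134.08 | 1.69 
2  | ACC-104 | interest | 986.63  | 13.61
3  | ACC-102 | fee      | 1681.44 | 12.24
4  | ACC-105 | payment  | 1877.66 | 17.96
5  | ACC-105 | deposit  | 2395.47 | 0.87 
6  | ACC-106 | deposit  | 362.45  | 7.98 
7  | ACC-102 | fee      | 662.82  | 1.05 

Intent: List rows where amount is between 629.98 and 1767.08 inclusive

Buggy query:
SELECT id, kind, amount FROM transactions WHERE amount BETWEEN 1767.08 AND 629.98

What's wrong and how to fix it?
Bug: The bounds are reversed; BETWEEN a AND b requires a <= b to match anything

Fix: Swap the bounds so the smaller value comes first

Corrected query:
SELECT id, kind, amount FROM transactions WHERE amount BETWEEN 629.98 AND 1767.08

Result:
id | kind     | amount 
---+----------+--------
2  | interest | 986.63 
3  | fee      | 1681.44
7  | fee      | 662.82 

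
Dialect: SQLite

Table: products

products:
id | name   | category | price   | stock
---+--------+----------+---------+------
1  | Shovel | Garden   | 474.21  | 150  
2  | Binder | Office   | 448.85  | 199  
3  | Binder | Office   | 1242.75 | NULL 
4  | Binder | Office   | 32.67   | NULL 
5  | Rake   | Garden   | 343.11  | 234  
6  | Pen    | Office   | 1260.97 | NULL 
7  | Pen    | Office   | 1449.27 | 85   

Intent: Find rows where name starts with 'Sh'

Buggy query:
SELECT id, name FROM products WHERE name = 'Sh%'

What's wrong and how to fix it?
Bug: Wildcards only work with LIKE; '=' treats '%' as a literal character

Fix: Use LIKE for wildcard pattern matching

Corrected query:
SELECT id, name FROM products WHERE name LIKE 'Sh%'

Result:
id | name  
---+-------
1  | Shovel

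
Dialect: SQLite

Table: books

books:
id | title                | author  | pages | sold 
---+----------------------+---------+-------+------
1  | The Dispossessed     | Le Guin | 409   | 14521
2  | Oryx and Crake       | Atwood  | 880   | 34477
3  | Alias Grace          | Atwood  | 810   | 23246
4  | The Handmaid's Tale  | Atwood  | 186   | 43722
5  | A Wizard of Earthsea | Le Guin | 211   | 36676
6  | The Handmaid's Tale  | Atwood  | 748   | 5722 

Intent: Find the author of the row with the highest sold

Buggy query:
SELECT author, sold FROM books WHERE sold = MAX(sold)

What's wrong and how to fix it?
Bug: WHERE is evaluated per row; an aggregate over the whole table isn't defined there

Fix: Use a subquery: WHERE sold = (SELECT MAX(sold) FROM books)

Corrected query:
SELECT author, sold FROM books WHERE sold = (SELECT MAX(sold) FROM books)

Result:
author | sold 
-------+------
Atwood | 43722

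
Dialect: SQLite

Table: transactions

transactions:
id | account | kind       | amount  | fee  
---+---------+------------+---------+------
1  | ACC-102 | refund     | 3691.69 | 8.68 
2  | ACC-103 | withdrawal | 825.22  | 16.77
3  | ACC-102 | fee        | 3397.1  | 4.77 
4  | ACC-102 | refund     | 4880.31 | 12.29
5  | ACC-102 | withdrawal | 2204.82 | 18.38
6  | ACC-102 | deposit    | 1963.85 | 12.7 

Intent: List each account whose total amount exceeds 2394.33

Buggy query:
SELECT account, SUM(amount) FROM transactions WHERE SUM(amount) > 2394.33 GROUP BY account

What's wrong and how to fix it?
Bug: WHERE runs before GROUP BY, so aggregates aren't available there

Fix: Move the aggregate condition to a HAVING clause

Corrected query:
SELECT account, SUM(amount) FROM transactions GROUP BY account HAVING SUM(amount) > 2394.33

Result:
account | SUM(amount)
--------+------------
ACC-102 | 16137.77   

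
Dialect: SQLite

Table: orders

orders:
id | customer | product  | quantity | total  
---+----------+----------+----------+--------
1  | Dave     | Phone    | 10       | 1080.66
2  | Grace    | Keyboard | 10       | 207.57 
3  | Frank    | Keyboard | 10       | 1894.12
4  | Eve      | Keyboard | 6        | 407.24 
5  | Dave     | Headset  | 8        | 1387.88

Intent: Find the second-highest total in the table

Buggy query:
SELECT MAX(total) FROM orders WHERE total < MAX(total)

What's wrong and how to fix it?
Bug: The inner MAX is an aggregate inside WHERE, which is not allowed

Fix: Put the inner MAX in a scalar subquery

Corrected query:
SELECT MAX(total) FROM orders WHERE total < (SELECT MAX(total) FROM orders)

Result:
MAX(total)
----------
1387.88   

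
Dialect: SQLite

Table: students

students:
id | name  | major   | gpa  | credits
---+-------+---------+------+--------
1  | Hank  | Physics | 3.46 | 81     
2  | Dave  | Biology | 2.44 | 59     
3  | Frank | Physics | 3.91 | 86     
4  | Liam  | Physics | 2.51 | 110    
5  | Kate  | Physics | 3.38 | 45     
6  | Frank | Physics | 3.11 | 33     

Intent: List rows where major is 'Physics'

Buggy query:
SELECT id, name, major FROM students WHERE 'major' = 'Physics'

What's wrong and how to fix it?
Bug: 'major' in single quotes is a string literal, not the column; the comparison is literal-vs-literal and never true

Fix: Remove the quotes around the column name (or use double quotes for an identifier)

Corrected query:
SELECT id, name, major FROM students WHERE major = 'Physics'

Result:
id | name  | major  
---+-------+--------
1  | Hank  | Physics
3  | Frank | Physics
4  | Liam  | Physics
5  | Kate  | Physics
6  | Frank | Physics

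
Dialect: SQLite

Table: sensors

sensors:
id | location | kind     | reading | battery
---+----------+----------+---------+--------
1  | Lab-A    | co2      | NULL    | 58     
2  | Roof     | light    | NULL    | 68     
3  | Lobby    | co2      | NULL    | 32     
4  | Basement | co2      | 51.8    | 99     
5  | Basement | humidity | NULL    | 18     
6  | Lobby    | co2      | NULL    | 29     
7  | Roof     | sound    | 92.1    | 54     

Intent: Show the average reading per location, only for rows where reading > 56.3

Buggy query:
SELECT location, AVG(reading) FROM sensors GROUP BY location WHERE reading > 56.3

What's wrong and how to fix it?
Bug: WHERE cannot follow GROUP BY

Fix: Move the WHERE clause before GROUP BY

Corrected query:
SELECT location, AVG(reading) FROM sensors WHERE reading > 56.3 GROUP BY location

Result:
location | AVG(reading)
---------+-------------
Roof     | 92.1        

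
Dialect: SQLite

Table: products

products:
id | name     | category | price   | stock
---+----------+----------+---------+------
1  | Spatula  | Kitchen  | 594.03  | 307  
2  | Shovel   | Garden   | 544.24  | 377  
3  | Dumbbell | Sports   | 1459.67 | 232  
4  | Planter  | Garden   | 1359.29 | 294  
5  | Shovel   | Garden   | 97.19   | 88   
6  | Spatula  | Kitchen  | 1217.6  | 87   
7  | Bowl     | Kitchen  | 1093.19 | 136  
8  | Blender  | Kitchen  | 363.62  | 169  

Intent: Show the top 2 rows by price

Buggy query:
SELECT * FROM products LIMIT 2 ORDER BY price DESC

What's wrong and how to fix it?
Bug: LIMIT must come after ORDER BY

Fix: Sort with ORDER BY, then apply LIMIT

Corrected query:
SELECT * FROM products ORDER BY price DESC LIMIT 2

Result:
id | name     | category | price   | stock
---+----------+----------+---------+------
3  | Dumbbell | Sports   | 1459.67 | 232  
4  | Planter  | Garden   | 1359.29 | 294  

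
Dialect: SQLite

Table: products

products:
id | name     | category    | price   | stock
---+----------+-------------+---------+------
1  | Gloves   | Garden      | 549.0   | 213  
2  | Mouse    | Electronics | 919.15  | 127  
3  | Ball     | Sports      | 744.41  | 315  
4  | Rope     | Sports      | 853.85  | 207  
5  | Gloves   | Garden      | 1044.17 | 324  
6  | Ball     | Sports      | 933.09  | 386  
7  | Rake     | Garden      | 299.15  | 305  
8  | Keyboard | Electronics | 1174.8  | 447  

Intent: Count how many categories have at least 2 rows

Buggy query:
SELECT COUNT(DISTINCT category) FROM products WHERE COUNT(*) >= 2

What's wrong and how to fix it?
Bug: WHERE filters individual rows, not groups, so a group-level COUNT is invalid there

Fix: Use a subquery that GROUPs and filters with HAVING, then count its rows

Corrected query:
SELECT COUNT(*) FROM (SELECT category FROM products GROUP BY category HAVING COUNT(*) >= 2)

Result:
COUNT(*)
--------
3       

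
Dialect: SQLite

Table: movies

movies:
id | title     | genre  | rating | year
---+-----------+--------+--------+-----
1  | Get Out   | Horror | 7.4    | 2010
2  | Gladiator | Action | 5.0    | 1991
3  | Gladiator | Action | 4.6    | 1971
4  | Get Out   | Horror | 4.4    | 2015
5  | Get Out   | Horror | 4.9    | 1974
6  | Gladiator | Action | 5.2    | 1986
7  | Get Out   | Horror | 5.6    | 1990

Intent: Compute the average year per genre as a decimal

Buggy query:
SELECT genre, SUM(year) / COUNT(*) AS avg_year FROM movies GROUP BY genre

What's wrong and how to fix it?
Bug: Both operands are integers, so '/' performs integer division and truncates

Fix: Cast one side to REAL so the division keeps the fractional part

Corrected query:
SELECT genre, SUM(year) * 1.0 / COUNT(*) AS avg_year FROM movies GROUP BY genre

Result:
genre  | avg_year   
-------+------------
Action | 1982.666667
Horror | 1997.25    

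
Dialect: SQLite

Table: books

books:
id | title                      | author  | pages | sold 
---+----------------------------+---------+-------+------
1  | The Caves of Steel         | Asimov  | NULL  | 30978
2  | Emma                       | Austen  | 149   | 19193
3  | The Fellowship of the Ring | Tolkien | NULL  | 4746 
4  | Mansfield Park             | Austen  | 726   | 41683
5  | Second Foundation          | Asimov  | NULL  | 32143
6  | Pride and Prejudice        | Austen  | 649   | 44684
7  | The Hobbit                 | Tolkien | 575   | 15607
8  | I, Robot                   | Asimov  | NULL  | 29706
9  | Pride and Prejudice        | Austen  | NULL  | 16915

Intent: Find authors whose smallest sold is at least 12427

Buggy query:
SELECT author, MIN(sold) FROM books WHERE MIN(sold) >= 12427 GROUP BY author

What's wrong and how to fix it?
Bug: Aggregates like MIN are computed per group after WHERE runs

Fix: Replace WHERE with HAVING after the GROUP BY

Corrected query:
SELECT author, MIN(sold) FROM books GROUP BY author HAVING MIN(sold) >= 12427

Result:
author | MIN(sold)
-------+----------
Asimov | 29706    
Austen | 16915    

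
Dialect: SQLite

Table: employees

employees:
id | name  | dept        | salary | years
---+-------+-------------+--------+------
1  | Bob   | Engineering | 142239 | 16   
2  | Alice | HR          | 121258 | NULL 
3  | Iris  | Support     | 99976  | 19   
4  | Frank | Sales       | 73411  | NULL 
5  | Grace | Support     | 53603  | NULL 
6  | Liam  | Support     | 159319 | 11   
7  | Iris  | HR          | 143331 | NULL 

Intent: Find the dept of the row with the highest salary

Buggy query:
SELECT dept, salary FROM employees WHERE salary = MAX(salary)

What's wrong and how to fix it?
Bug: MAX(salary) is an aggregate and cannot be used directly in WHERE

Fix: Use a subquery: WHERE salary = (SELECT MAX(salary) FROM employees)

Corrected query:
SELECT dept, salary FROM employees WHERE salary = (SELECT MAX(salary) FROM employees)

Result:
dept    | salary
--------+-------
Support | 159319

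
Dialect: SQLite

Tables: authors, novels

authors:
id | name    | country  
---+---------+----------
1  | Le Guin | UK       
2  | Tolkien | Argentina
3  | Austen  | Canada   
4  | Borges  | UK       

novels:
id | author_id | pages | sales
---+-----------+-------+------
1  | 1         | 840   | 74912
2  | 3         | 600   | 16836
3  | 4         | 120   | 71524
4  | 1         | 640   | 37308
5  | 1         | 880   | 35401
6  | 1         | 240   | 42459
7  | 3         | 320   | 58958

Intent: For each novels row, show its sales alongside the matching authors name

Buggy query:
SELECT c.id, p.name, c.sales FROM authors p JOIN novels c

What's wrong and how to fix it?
Bug: JOIN with no ON clause produces a cartesian product; every novels row pairs with every authors row

Fix: Add ON c.author_id = p.id to the JOIN

Corrected query:
SELECT c.id, p.name, c.sales FROM authors p JOIN novels c ON c.author_id = p.id

Result:
id | name    | sales
---+---------+------
1  | Le Guin | 74912
2  | Austen  | 16836
3  | Borges  | 71524
4  | Le Guin | 37308
5  | Le Guin | 35401
6  | Le Guin | 42459
7  | Austen  | 58958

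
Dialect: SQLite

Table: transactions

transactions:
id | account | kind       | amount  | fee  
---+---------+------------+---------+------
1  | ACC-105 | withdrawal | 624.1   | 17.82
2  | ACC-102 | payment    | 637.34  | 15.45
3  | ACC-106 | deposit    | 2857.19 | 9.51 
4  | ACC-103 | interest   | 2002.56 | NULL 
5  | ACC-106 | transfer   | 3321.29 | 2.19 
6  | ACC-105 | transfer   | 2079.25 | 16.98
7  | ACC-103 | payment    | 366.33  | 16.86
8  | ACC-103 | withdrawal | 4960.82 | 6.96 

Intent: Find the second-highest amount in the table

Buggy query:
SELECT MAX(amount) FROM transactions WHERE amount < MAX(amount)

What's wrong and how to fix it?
Bug: The inner MAX is an aggregate inside WHERE, which is not allowed

Fix: Compute the overall MAX in a subquery, then take MAX of rows below it

Corrected query:
SELECT MAX(amount) FROM transactions WHERE amount < (SELECT MAX(amount) FROM transactions)

Result:
MAX(amount)
-----------
3321.29    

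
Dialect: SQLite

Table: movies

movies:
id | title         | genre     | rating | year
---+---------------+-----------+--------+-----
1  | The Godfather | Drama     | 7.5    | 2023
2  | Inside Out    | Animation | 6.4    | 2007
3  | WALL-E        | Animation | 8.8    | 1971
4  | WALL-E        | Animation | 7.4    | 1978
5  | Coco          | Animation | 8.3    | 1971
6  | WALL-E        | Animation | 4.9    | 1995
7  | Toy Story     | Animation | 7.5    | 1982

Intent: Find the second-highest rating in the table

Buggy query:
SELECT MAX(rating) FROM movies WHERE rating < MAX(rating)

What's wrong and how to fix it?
Bug: The inner MAX is an aggregate inside WHERE, which is not allowed

Fix: Compute the overall MAX in a subquery, then take MAX of rows below it

Corrected query:
SELECT MAX(rating) FROM movies WHERE rating < (SELECT MAX(rating) FROM movies)

Result:
MAX(rating)
-----------
8.3        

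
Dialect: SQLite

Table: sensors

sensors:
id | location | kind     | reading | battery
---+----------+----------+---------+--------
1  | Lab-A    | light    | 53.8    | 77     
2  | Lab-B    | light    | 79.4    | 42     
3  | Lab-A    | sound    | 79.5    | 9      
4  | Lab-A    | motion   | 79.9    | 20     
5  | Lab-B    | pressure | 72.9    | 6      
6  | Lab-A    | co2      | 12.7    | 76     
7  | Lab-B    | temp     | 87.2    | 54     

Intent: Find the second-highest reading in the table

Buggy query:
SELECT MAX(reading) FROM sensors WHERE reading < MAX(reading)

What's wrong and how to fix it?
Bug: The inner MAX is an aggregate inside WHERE, which is not allowed

Fix: Put the inner MAX in a scalar subquery

Corrected query:
SELECT MAX(reading) FROM sensors WHERE reading < (SELECT MAX(reading) FROM sensors)

Result:
MAX(reading)
------------
79.9        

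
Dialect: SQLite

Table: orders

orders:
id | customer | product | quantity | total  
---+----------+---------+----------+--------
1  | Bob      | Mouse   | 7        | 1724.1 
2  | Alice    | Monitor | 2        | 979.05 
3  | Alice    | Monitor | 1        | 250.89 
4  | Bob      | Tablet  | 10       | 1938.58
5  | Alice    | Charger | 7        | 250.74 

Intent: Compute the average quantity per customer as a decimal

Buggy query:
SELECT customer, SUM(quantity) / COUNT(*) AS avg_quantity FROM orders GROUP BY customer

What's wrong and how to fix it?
Bug: Both operands are integers, so '/' performs integer division and truncates

Fix: Cast one side to REAL so the division keeps the fractional part

Corrected query:
SELECT customer, SUM(quantity) * 1.0 / COUNT(*) AS avg_quantity FROM orders GROUP BY customer

Result:
customer | avg_quantity
---------+-------------
Alice    | 3.333333    
Bob      | 8.5         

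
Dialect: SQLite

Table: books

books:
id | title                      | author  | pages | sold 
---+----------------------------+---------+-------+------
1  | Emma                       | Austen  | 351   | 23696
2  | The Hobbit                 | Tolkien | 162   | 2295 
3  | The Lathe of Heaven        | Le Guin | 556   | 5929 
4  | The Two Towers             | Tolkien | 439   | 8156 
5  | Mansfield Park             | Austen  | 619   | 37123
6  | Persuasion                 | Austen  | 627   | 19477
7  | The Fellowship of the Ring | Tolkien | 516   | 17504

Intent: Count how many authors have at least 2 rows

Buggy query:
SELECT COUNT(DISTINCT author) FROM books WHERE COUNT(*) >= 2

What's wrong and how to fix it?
Bug: WHERE filters individual rows, not groups, so a group-level COUNT is invalid there

Fix: Use a subquery that GROUPs and filters with HAVING, then count its rows

Corrected query:
SELECT COUNT(*) FROM (SELECT author FROM books GROUP BY author HAVING COUNT(*) >= 2)

Result:
COUNT(*)
--------
2       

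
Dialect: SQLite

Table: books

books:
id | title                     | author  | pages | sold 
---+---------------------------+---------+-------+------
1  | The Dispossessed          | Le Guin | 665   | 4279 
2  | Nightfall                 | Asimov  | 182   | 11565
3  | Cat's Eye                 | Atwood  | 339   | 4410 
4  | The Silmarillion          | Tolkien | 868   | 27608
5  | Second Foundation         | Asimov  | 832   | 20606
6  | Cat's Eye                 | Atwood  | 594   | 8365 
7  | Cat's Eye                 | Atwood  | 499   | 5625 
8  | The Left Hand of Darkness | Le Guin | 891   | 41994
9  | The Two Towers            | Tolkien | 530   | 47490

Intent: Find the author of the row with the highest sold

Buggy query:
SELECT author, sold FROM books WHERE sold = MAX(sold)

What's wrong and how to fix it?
Bug: MAX(sold) is an aggregate and cannot be used directly in WHERE

Fix: Use a subquery: WHERE sold = (SELECT MAX(sold) FROM books)

Corrected query:
SELECT author, sold FROM books WHERE sold = (SELECT MAX(sold) FROM books)

Result:
author  | sold 
--------+------
Tolkien | 47490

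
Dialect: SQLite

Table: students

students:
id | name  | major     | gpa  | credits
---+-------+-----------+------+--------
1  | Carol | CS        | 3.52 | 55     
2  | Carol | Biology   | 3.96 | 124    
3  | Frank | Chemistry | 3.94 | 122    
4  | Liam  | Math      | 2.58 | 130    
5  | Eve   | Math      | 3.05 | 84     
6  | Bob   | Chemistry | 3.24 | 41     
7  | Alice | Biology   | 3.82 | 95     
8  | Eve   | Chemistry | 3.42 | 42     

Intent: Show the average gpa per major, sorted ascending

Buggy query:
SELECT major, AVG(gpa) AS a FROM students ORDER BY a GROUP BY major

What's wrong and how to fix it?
Bug: GROUP BY must precede ORDER BY

Fix: Move ORDER BY to the end, after GROUP BY

Corrected query:
SELECT major, AVG(gpa) AS a FROM students GROUP BY major ORDER BY a

Result:
major     | a       
----------+---------
Math      | 2.815   
CS        | 3.52    
Chemistry | 3.533333
Biology   | 3.89    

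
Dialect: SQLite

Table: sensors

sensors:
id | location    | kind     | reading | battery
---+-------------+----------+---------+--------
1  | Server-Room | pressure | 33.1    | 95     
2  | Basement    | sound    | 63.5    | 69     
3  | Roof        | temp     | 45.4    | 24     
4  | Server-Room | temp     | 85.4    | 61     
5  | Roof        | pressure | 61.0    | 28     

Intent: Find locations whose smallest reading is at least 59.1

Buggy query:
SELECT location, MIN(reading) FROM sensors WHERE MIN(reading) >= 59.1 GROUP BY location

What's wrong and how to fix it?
Bug: Aggregates like MIN are computed per group after WHERE runs

Fix: Replace WHERE with HAVING after the GROUP BY

Corrected query:
SELECT location, MIN(reading) FROM sensors GROUP BY location HAVING MIN(reading) >= 59.1

Result:
location | MIN(reading)
---------+-------------
Basement | 63.5        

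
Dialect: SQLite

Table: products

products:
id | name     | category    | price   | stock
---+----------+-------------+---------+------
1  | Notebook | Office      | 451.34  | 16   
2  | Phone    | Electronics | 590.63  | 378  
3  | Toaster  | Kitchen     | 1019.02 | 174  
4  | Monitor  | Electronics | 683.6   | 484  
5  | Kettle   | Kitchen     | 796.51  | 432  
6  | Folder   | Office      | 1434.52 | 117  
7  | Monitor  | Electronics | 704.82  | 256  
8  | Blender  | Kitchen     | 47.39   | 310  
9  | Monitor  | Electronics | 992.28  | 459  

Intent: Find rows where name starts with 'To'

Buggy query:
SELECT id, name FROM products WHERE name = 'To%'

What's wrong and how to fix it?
Bug: Wildcards only work with LIKE; '=' treats '%' as a literal character

Fix: Replace '=' with LIKE so 'To%' is treated as a pattern

Corrected query:
SELECT id, name FROM products WHERE name LIKE 'To%'

Result:
id | name   
---+--------
3  | Toaster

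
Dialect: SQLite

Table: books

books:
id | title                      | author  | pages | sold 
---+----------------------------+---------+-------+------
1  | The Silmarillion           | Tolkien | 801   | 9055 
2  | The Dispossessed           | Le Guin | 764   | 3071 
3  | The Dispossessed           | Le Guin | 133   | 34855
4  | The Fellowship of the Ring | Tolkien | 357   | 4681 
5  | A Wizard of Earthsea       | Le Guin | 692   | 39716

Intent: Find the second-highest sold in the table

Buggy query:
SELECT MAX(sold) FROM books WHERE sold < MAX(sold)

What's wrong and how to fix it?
Bug: MAX(sold) on the right of the comparison is an aggregate-in-WHERE error

Fix: Compute the overall MAX in a subquery, then take MAX of rows below it

Corrected query:
SELECT MAX(sold) FROM books WHERE sold < (SELECT MAX(sold) FROM books)

Result:
MAX(sold)
---------
34855    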